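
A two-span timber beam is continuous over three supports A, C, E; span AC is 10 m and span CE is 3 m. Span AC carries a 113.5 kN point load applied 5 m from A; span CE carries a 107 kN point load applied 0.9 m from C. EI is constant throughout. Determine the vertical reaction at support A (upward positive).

R_A = 39.06 kN

Release continuity at C by inserting a hinge; the redundant is the internal moment M_C. The primary structure is two simply-supported spans AC and CE.
End slopes at the hinge C, treating each span as simply supported:
  span AC: point load 113.5 at a = 5: Pab(L + a)/(6LEI) = 709.4/EI
  span CE: point load 107 at a = 0.9: Pab(L + b)/(6LEI) = 57.3/EI
  relative rotation θ_0 = (709.4 + 57.3)/EI = 766.7/EI
A unit hogging moment at C produces rotation L₁/(3EI) + L₂/(3EI) = 4.333/EI.
Compatibility: M_C·(L₁+L₂)/(3EI) = θ_0, giving M_C = 176.9 kN·m (hogging).
Span AC, ΣM about A with M_C applied at C: R_C^{AC}·10 = 567.5 + 176.9, so R_C^{AC} = 74.44 kN and R_A = 113.5 − 74.44 = 39.06 kN.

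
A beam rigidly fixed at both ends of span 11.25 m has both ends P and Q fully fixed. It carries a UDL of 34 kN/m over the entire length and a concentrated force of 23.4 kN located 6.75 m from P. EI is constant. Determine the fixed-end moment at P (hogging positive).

M_P = 383.9 kN·m

Release both end moments; the primary structure is a simply-supported span PQ with redundants M_P and M_Q.
On the primary (simply-supported) span, the end slopes from the loading are:
  at P: UDL 34: wL³/(24EI) = 2017/EI
  at Q: UDL 34: wL³/(24EI) = 2017/EI
  at P: point load 23.4 at a = 6.75: Pab(L + b)/(6LEI) = 165.8/EI
  at Q: point load 23.4 at a = 6.75: Pab(L + a)/(6LEI) = 189.5/EI
  θ_P0 = 2183/EI,  θ_Q0 = 2207/EI
Flexibility coefficients: a unit moment at one end gives L/(3EI) there and L/(6EI) at the far end, so f₁₁ = f₂₂ = 3.75/EI and f₁₂ = f₂₁ = 1.875/EI.
Compatibility — zero rotation at each built-in end:
  3.75 M_P + 1.875 M_Q = 2183
  1.875 M_P + 3.75 M_Q = 2207
Solving the pair gives M_P = 383.9 kN·m and M_Q = 396.5 kN·m (hogging).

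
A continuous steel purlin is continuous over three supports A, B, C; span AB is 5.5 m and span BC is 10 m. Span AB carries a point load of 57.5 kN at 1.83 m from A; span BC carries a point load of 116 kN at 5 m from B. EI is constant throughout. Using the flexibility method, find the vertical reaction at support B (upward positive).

Take M_B as the redundant. Released structure: two simple spans AB and BC with a hinge at B.
Discontinuity in slope at B on the released structure — sum the simple-span end rotations:
  span AB: point load 57.5 at a = 1.83: Pab(L + a)/(6LEI) = 85.78/EI
  span BC: point load 116 at a = 5: Pab(L + b)/(6LEI) = 725/EI
  relative rotation θ_0 = (85.78 + 725)/EI = 810.8/EI
A unit hogging moment at B produces rotation L₁/(3EI) + L₂/(3EI) = 5.167/EI.
Slope continuity at B: θ_0 = M_B·5.167/EI, so M_B = 810.8/5.167 = 156.9 kN·m (hogging).
Span AB, ΣM about A with M_B applied at B: R_B^{AB}·5.5 = 105.2 + 156.9, so R_B^{AB} = 47.66 kN and R_A = 57.5 − 47.66 = 9.836 kN.
Span BC, ΣM about C: R_B^{BC}·10 = 580 + 156.9, so R_B^{BC} = 73.69 kN and R_C = 116 − 73.69 = 42.31 kN.
R_B = 47.66 + 73.69 = 121.4 kN.

R_B = 121.4 kN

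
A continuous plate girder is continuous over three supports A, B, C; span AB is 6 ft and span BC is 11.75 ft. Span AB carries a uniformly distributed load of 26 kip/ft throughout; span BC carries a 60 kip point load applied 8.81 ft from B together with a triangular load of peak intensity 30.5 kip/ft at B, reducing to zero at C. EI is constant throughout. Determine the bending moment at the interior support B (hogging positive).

Take M_B as the redundant. Released structure: two simple spans AB and BC with a hinge at B.
End slopes at the hinge B, treating each span as simply supported:
  span AB: UDL 26: wL³/(24EI) = 234/EI
  span BC: point load 60 at a = 8.81: Pab(L + b)/(6LEI) = 323.8/EI
  span BC: triangular load, peak 30.5: w₀L³/(45EI) = 1100/EI
  relative rotation θ_0 = (234 + 1423)/EI = 1657/EI
A unit hogging moment at B produces rotation L₁/(3EI) + L₂/(3EI) = 5.917/EI.
Slope continuity at B: θ_0 = M_B·5.917/EI, so M_B = 1657/5.917 = 280.1 kip·ft (hogging).

M_B = 280.1 kip·ft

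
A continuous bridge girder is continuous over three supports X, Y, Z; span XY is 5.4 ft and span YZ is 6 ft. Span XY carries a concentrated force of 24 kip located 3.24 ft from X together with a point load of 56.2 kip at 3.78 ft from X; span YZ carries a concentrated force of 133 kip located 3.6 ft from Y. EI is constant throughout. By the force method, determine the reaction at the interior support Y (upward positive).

R_Y = 144.9 kip

Take M_Y as the redundant. Released structure: two simple spans XY and YZ with a hinge at Y.
Rotations at Y on the released spans (each span's end-slope, ×1/EI):
  span XY: point load 24 at a = 3.24: Pab(L + a)/(6LEI) = 44.79/EI
  span XY: point load 56.2 at a = 3.78: Pab(L + a)/(6LEI) = 97.51/EI
  span YZ: point load 133 at a = 3.6: Pab(L + b)/(6LEI) = 268.1/EI
  relative rotation θ_0 = (142.3 + 268.1)/EI = 410.4/EI
A unit hogging moment at Y produces rotation L₁/(3EI) + L₂/(3EI) = 3.8/EI.
Compatibility: M_Y·(L₁+L₂)/(3EI) = θ_0, giving M_Y = 108 kip·ft (hogging).
Span XY, ΣM about X with M_Y applied at Y: R_Y^{XY}·5.4 = 290.2 + 108, so R_Y^{XY} = 73.74 kip and R_X = 80.2 − 73.74 = 6.459 kip.
Span YZ, ΣM about Z: R_Y^{YZ}·6 = 319.2 + 108, so R_Y^{YZ} = 71.2 kip and R_Z = 133 − 71.2 = 61.8 kip.
R_Y = 73.74 + 71.2 = 144.9 kip.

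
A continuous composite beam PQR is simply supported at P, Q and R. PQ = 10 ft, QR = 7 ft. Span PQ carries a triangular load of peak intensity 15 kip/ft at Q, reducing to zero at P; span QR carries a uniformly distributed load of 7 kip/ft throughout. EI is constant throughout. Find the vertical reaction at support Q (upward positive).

R_Q = 93.07 kip

Release continuity at Q by inserting a hinge; the redundant is the internal moment M_Q. The primary structure is two simply-supported spans PQ and QR.
End slopes at the hinge Q, treating each span as simply supported:
  span PQ: triangular load, peak 15: w₀L³/(45EI) = 333.3/EI
  span QR: UDL 7: wL³/(24EI) = 100/EI
  relative rotation θ_0 = (333.3 + 100)/EI = 433.4/EI
A unit hogging moment at Q produces rotation L₁/(3EI) + L₂/(3EI) = 5.667/EI.
Slope continuity at Q: θ_0 = M_Q·5.667/EI, so M_Q = 433.4/5.667 = 76.48 kip·ft (hogging).
Span PQ, ΣM about P with M_Q applied at Q: R_Q^{PQ}·10 = 500 + 76.48, so R_Q^{PQ} = 57.65 kip and R_P = 75 − 57.65 = 17.35 kip.
Span QR, ΣM about R: R_Q^{QR}·7 = 171.5 + 76.48, so R_Q^{QR} = 35.43 kip and R_R = 49 − 35.43 = 13.57 kip.
R_Q = 57.65 + 35.43 = 93.07 kip.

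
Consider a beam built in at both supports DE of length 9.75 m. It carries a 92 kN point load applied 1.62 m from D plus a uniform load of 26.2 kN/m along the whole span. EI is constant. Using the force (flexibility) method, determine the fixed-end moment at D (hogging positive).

Release both end moments; the primary structure is a simply-supported span DE with redundants M_D and M_E.
End rotations of the released simple span under the applied load (×1/EI):
  at D: point load 92 at a = 1.62: Pab(L + b)/(6LEI) = 370.3/EI
  at E: point load 92 at a = 1.62: Pab(L + a)/(6LEI) = 235.5/EI
  at D: UDL 26.2: wL³/(24EI) = 1012/EI
  at E: UDL 26.2: wL³/(24EI) = 1012/EI
  θ_D0 = 1382/EI,  θ_E0 = 1247/EI
Flexibility coefficients: a unit moment at one end gives L/(3EI) there and L/(6EI) at the far end, so f₁₁ = f₂₂ = 3.25/EI and f₁₂ = f₂₁ = 1.625/EI.
Compatibility — zero rotation at each built-in end:
  3.25 M_D + 1.625 M_E = 1382
  1.625 M_D + 3.25 M_E = 1247
Solving the pair gives M_D = 311.2 kN·m and M_E = 228.2 kN·m (hogging).

M_D = 311.2 kN·m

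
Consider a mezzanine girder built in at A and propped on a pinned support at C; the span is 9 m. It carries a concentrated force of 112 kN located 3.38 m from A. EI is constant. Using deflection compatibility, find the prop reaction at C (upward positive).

R_C = 20.73 kN

Choose R_C as the redundant. The primary structure is the cantilever fixed at A.
Downward deflection at the released point C due to the loads:
  point load 112 at a = 3.38: Pa²(3L − a)/(6EI) = 5037/EI
Tip deflection under a unit load at C: L³/(3EI) = 243/EI.
The prop prevents deflection at C: R_C = δ_0/δ_{CC} = 5037/243 = 20.73 kN.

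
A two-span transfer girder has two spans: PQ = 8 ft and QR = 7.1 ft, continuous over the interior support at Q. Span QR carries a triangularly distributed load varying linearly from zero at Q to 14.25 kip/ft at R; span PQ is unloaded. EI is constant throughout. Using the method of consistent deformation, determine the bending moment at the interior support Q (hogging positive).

Take M_Q as the redundant. Released structure: two simple spans PQ and QR with a hinge at Q.
Discontinuity in slope at Q on the released structure — sum the simple-span end rotations:
  span QR: triangular load, peak 14.25: 7w₀L³/(360EI) = 99.17/EI
  relative rotation θ_0 = (0 + 99.17)/EI = 99.17/EI
A unit hogging moment at Q produces rotation L₁/(3EI) + L₂/(3EI) = 5.033/EI.
Compatibility: M_Q·(L₁+L₂)/(3EI) = θ_0, giving M_Q = 19.7 kip·ft (hogging).

M_Q = 19.7 kip·ft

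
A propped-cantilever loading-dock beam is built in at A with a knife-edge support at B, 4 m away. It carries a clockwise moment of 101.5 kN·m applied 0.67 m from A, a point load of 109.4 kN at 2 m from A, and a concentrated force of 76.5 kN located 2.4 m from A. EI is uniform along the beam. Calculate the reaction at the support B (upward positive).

R_B = 78.92 kN

Remove the prop at B; the released (primary) structure is a cantilever built in at A.
Primary-structure tip deflection at B by superposition:
  clockwise couple 101.5 at a = 0.67: M₀a(2L − a)/(2EI) = 249.2/EI
  point load 109.4 at a = 2: Pa²(3L − a)/(6EI) = 729.3/EI
  point load 76.5 at a = 2.4: Pa²(3L − a)/(6EI) = 705/EI
  δ_0 = 1684/EI
Tip deflection under a unit load at B: L³/(3EI) = 21.33/EI.
The prop prevents deflection at B: R_B = δ_0/δ_{BB} = 1684/21.33 = 78.92 kN.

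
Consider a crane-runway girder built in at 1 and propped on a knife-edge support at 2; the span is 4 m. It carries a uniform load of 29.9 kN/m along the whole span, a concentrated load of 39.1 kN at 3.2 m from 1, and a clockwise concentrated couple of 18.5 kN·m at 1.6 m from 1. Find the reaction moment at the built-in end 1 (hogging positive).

Remove the prop at 2; the released (primary) structure is a cantilever built in at 1.
Primary-structure tip deflection at 2 by superposition:
  UDL 29.9: wL⁴/(8EI) = 956.8/EI
  point load 39.1 at a = 3.2: Pa²(3L − a)/(6EI) = 587.2/EI
  clockwise couple 18.5 at a = 1.6: M₀a(2L − a)/(2EI) = 94.72/EI
  δ_0 = 1639/EI
Tip deflection under a unit load at 2: L³/(3EI) = 21.33/EI.
Compatibility at 2: δ_0 − R_2·δ_{22} = 0, so R_2 = 1639/21.33 = 76.82 kN.
Moment equilibrium about 1: M_1 = Σ(load moments about 1) − R_2·L = 382.8 − 76.82×4 = 75.55 kN·m.

M_1 = 75.55 kN·m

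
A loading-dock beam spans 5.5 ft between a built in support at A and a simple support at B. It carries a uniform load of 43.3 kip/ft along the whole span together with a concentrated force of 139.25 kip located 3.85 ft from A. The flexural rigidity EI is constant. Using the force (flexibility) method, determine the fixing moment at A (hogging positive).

Choose R_B as the redundant. The primary structure is the cantilever fixed at A.
Downward deflection at the released point B due to the loads:
  UDL 43.3: wL⁴/(8EI) = 4953/EI
  point load 139.25 at a = 3.85: Pa²(3L − a)/(6EI) = 4352/EI
  δ_0 = 9304/EI
Tip deflection under a unit load at B: L³/(3EI) = 55.46/EI.
The prop prevents deflection at B: R_B = δ_0/δ_{BB} = 9304/55.46 = 167.8 kip.
Moment equilibrium about A: M_A = Σ(load moments about A) − R_B·L = 1191 − 167.8×5.5 = 268.3 kip·ft.

M_A = 268.3 kip·ft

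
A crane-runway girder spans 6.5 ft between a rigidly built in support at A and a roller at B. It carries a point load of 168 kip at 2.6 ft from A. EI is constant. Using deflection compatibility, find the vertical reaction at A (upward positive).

Take the reaction at B as the redundant and release it; the primary structure is a cantilever fixed at A.
Downward deflection at the released point B due to the loads:
  point load 168 at a = 2.6: Pa²(3L − a)/(6EI) = 3199/EI
Flexibility coefficient — unit upward force at B: δ_{BB} = L³/(3EI) = 91.54/EI.
Compatibility at B: δ_0 − R_B·δ_{BB} = 0, so R_B = 3199/91.54 = 34.94 kip.
Vertical equilibrium: R_A = ΣP − R_B = 168 − 34.94 = 133.1 kip.

R_A = 133.1 kip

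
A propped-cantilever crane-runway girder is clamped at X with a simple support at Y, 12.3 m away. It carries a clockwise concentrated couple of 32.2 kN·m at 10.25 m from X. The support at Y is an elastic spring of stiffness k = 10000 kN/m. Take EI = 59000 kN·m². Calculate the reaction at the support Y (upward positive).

R_Y = 3.782 kN

Release the roller at Y. Primary structure: cantilever fixed at X.
Free-end deflection of the primary structure under the applied loading (downward +):
  clockwise couple 32.2 at a = 10.25: M₀a(2L − a)/(2EI) = 2368/EI
Flexibility coefficient — unit upward force at Y: δ_{YY} = L³/(3EI) = 620.3/EI.
With EI = 59000 kN·m²: δ_0 = 0.040137 m and δ_{YY} = 0.010513 m/kN.
Compatibility — the spring shortens by R_Y/k under the reaction it provides: δ_0 − R_Y·δ_{YY} = R_Y/k. With 1/k = 0.0001 m/kN, R_Y = δ_0 / (δ_{YY} + 1/k) = 0.040137 / (0.010513 + 0.0001) = 3.782 kN.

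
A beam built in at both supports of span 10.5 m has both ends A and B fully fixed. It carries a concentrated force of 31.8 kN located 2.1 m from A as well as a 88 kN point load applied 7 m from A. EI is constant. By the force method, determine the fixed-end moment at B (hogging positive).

M_B = 147.6 kN·m

Take the two fixed-end moments M_A, M_B as redundants; the released structure is the simple span AB.
End rotations of the released simple span under the applied load (×1/EI):
  at A: point load 31.8 at a = 2.1: Pab(L + b)/(6LEI) = 168.3/EI
  at B: point load 31.8 at a = 2.1: Pab(L + a)/(6LEI) = 112.2/EI
  at A: point load 88 at a = 7: Pab(L + b)/(6LEI) = 479.1/EI
  at B: point load 88 at a = 7: Pab(L + a)/(6LEI) = 598.9/EI
  θ_A0 = 647.4/EI,  θ_B0 = 711.1/EI
Flexibility coefficients: a unit moment at one end gives L/(3EI) there and L/(6EI) at the far end, so f₁₁ = f₂₂ = 3.5/EI and f₁₂ = f₂₁ = 1.75/EI.
Compatibility — zero rotation at each built-in end:
  3.5 M_A + 1.75 M_B = 647.4
  1.75 M_A + 3.5 M_B = 711.1
Solving the pair gives M_A = 111.2 kN·m and M_B = 147.6 kN·m (hogging).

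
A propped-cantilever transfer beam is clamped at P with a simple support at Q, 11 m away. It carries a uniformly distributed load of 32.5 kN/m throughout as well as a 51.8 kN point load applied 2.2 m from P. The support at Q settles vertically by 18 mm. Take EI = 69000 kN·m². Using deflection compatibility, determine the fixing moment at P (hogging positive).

M_P = 604.4 kN·m

Remove the prop at Q; the released (primary) structure is a cantilever built in at P.
Primary-structure tip deflection at Q by superposition:
  UDL 32.5: wL⁴/(8EI) = 59479/EI
  point load 51.8 at a = 2.2: Pa²(3L − a)/(6EI) = 1287/EI
  δ_0 = 60766/EI
Flexibility coefficient — unit upward force at Q: δ_{QQ} = L³/(3EI) = 443.7/EI.
With EI = 69000 kN·m²: δ_0 = 0.88067 m and δ_{QQ} = 0.00643 m/kN.
Compatibility — the beam at Q must follow the support down by 0.018 m: δ_0 − R_Q·δ_{QQ} = 0.018, so R_Q = (0.88067 − 0.018)/0.00643 = 134.2 kN.
Moment equilibrium about P: M_P = Σ(load moments about P) − R_Q·L = 2080 − 134.2×11 = 604.4 kN·m.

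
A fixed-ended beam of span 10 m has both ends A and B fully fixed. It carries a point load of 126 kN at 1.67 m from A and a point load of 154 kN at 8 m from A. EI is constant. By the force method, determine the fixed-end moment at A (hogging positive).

M_A = 195.3 kN·m

Take the two fixed-end moments M_A, M_B as redundants; the released structure is the simple span AB.
Simple-span end rotations at A and B under the given loads:
  at A: point load 126 at a = 1.67: Pab(L + b)/(6LEI) = 535.5/EI
  at B: point load 126 at a = 1.67: Pab(L + a)/(6LEI) = 340.9/EI
  at A: point load 154 at a = 8: Pab(L + b)/(6LEI) = 492.8/EI
  at B: point load 154 at a = 8: Pab(L + a)/(6LEI) = 739.2/EI
  θ_A0 = 1028/EI,  θ_B0 = 1080/EI
Flexibility coefficients: a unit moment at one end gives L/(3EI) there and L/(6EI) at the far end, so f₁₁ = f₂₂ = 3.333/EI and f₁₂ = f₂₁ = 1.667/EI.
Compatibility — zero rotation at each built-in end:
  3.333 M_A + 1.667 M_B = 1028
  1.667 M_A + 3.333 M_B = 1080
Solving the pair gives M_A = 195.3 kN·m and M_B = 226.4 kN·m (hogging).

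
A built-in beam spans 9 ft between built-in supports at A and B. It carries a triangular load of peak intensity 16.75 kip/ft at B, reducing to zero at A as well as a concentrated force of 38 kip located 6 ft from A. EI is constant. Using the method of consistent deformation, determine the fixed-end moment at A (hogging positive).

Take the two fixed-end moments M_A, M_B as redundants; the released structure is the simple span AB.
On the primary (simply-supported) span, the end slopes from the loading are:
  at A: triangular load, peak 16.75: 7w₀L³/(360EI) = 237.4/EI
  at B: triangular load, peak 16.75: w₀L³/(45EI) = 271.4/EI
  at A: point load 38 at a = 6: Pab(L + b)/(6LEI) = 152/EI
  at B: point load 38 at a = 6: Pab(L + a)/(6LEI) = 190/EI
  θ_A0 = 389.4/EI,  θ_B0 = 461.4/EI
Flexibility coefficients: a unit moment at one end gives L/(3EI) there and L/(6EI) at the far end, so f₁₁ = f₂₂ = 3/EI and f₁₂ = f₂₁ = 1.5/EI.
Compatibility — zero rotation at each built-in end:
  3 M_A + 1.5 M_B = 389.4
  1.5 M_A + 3 M_B = 461.4
Solving the pair gives M_A = 70.56 kip·ft and M_B = 118.5 kip·ft (hogging).

M_A = 70.56 kip·ft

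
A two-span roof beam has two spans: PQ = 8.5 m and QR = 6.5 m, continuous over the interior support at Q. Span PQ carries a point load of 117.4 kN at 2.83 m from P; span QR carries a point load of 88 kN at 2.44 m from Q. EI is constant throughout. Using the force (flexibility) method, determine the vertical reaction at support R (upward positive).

R_R = 12.89 kN

Insert a hinge at Q; M_Q is the redundant, and each span becomes simply supported.
Rotations at Q on the released spans (each span's end-slope, ×1/EI):
  span PQ: point load 117.4 at a = 2.83: Pab(L + a)/(6LEI) = 418.5/EI
  span QR: point load 88 at a = 2.44: Pab(L + b)/(6LEI) = 236/EI
  relative rotation θ_0 = (418.5 + 236)/EI = 654.5/EI
A unit hogging moment at Q produces rotation L₁/(3EI) + L₂/(3EI) = 5/EI.
Compatibility: M_Q·(L₁+L₂)/(3EI) = θ_0, giving M_Q = 130.9 kN·m (hogging).
Span QR, ΣM about R: R_Q^{QR}·6.5 = 357.3 + 130.9, so R_Q^{QR} = 75.11 kN and R_R = 88 − 75.11 = 12.89 kN.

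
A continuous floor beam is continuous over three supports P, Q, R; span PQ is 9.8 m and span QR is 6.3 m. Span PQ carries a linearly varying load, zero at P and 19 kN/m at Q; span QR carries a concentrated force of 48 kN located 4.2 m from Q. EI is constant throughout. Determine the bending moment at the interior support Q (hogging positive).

Insert a hinge at Q; M_Q is the redundant, and each span becomes simply supported.
End slopes at the hinge Q, treating each span as simply supported:
  span PQ: triangular load, peak 19: w₀L³/(45EI) = 397.4/EI
  span QR: point load 48 at a = 4.2: Pab(L + b)/(6LEI) = 94.08/EI
  relative rotation θ_0 = (397.4 + 94.08)/EI = 491.5/EI
A unit hogging moment at Q produces rotation L₁/(3EI) + L₂/(3EI) = 5.367/EI.
Slope continuity at Q: θ_0 = M_Q·5.367/EI, so M_Q = 491.5/5.367 = 91.58 kN·m (hogging).

M_Q = 91.58 kN·m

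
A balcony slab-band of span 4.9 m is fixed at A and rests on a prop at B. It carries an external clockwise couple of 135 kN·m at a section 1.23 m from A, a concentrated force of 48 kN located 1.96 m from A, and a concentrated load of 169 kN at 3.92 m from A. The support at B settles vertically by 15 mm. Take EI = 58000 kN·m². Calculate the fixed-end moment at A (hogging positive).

M_A = 279.5 kN·m

Choose R_B as the redundant. The primary structure is the cantilever fixed at A.
Deflection at B on the released cantilever, summing each load's contribution:
  clockwise couple 135 at a = 1.23: M₀a(2L − a)/(2EI) = 711.5/EI
  point load 48 at a = 1.96: Pa²(3L − a)/(6EI) = 391.5/EI
  point load 169 at a = 3.92: Pa²(3L − a)/(6EI) = 4666/EI
  δ_0 = 5769/EI
Flexibility coefficient — unit upward force at B: δ_{BB} = L³/(3EI) = 39.22/EI.
With EI = 58000 kN·m²: δ_0 = 0.099463 m and δ_{BB} = 0.000676 m/kN.
Compatibility — the beam at B must follow the support down by 0.015 m: δ_0 − R_B·δ_{BB} = 0.015, so R_B = (0.099463 − 0.015)/0.000676 = 124.9 kN.
Moment equilibrium about A: M_A = Σ(load moments about A) − R_B·L = 891.6 − 124.9×4.9 = 279.5 kN·m.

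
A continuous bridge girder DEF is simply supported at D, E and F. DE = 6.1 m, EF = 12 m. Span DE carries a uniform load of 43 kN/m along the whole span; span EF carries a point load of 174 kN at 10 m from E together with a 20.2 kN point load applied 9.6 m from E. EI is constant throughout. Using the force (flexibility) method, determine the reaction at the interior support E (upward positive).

R_E = 212.4 kN

Release continuity at E by inserting a hinge; the redundant is the internal moment M_E. The primary structure is two simply-supported spans DE and EF.
Discontinuity in slope at E on the released structure — sum the simple-span end rotations:
  span DE: UDL 43: wL³/(24EI) = 406.7/EI
  span EF: point load 174 at a = 10: Pab(L + b)/(6LEI) = 676.7/EI
  span EF: point load 20.2 at a = 9.6: Pab(L + b)/(6LEI) = 93.08/EI
  relative rotation θ_0 = (406.7 + 769.7)/EI = 1176/EI
A unit hogging moment at E produces rotation L₁/(3EI) + L₂/(3EI) = 6.033/EI.
Slope continuity at E: θ_0 = M_E·6.033/EI, so M_E = 1176/6.033 = 195 kN·m (hogging).
Span DE, ΣM about D with M_E applied at E: R_E^{DE}·6.1 = 800 + 195, so R_E^{DE} = 163.1 kN and R_D = 262.3 − 163.1 = 99.18 kN.
Span EF, ΣM about F: R_E^{EF}·12 = 396.5 + 195, so R_E^{EF} = 49.29 kN and R_F = 194.2 − 49.29 = 144.9 kN.
R_E = 163.1 + 49.29 = 212.4 kN.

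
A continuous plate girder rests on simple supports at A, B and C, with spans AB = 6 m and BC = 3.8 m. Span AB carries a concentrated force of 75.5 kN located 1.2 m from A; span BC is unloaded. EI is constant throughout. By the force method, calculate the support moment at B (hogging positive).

M_B = 26.63 kN·m

Release continuity at B by inserting a hinge; the redundant is the internal moment M_B. The primary structure is two simply-supported spans AB and BC.
Rotations at B on the released spans (each span's end-slope, ×1/EI):
  span AB: point load 75.5 at a = 1.2: Pab(L + a)/(6LEI) = 86.98/EI
  relative rotation θ_0 = (86.98 + 0)/EI = 86.98/EI
A unit hogging moment at B produces rotation L₁/(3EI) + L₂/(3EI) = 3.267/EI.
Compatibility: M_B·(L₁+L₂)/(3EI) = θ_0, giving M_B = 26.63 kN·m (hogging).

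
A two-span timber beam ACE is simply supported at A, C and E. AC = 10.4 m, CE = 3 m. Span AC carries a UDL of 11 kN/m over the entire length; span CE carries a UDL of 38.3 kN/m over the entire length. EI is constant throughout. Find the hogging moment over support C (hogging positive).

M_C = 125.1 kN·m

Release continuity at C by inserting a hinge; the redundant is the internal moment M_C. The primary structure is two simply-supported spans AC and CE.
Rotations at C on the released spans (each span's end-slope, ×1/EI):
  span AC: UDL 11: wL³/(24EI) = 515.6/EI
  span CE: UDL 38.3: wL³/(24EI) = 43.09/EI
  relative rotation θ_0 = (515.6 + 43.09)/EI = 558.7/EI
A unit hogging moment at C produces rotation L₁/(3EI) + L₂/(3EI) = 4.467/EI.
Slope continuity at C: θ_0 = M_C·4.467/EI, so M_C = 558.7/4.467 = 125.1 kN·m (hogging).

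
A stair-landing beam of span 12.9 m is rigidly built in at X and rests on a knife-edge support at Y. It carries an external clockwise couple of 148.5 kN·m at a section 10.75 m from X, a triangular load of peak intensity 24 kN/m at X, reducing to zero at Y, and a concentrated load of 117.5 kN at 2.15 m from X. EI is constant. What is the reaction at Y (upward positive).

Remove the prop at Y; the released (primary) structure is a cantilever built in at X.
Primary-structure tip deflection at Y by superposition:
  clockwise couple 148.5 at a = 10.75: M₀a(2L − a)/(2EI) = 12013/EI
  triangular load, peak 24 at the fixed end: w₀L⁴/(30EI) = 22154/EI
  point load 117.5 at a = 2.15: Pa²(3L − a)/(6EI) = 3309/EI
  δ_0 = 37475/EI
Tip deflection under a unit load at Y: L³/(3EI) = 715.6/EI.
Compatibility at Y: δ_0 − R_Y·δ_{YY} = 0, so R_Y = 37475/715.6 = 52.37 kN.

R_Y = 52.37 kN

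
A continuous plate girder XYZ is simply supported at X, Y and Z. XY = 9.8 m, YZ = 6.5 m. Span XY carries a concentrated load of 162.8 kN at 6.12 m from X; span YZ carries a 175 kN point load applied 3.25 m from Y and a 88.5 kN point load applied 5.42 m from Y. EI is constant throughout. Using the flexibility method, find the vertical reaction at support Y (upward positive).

R_Y = 277.1 kN

Release continuity at Y by inserting a hinge; the redundant is the internal moment M_Y. The primary structure is two simply-supported spans XY and YZ.
Discontinuity in slope at Y on the released structure — sum the simple-span end rotations:
  span XY: point load 162.8 at a = 6.12: Pab(L + a)/(6LEI) = 992.7/EI
  span YZ: point load 175 at a = 3.25: Pab(L + b)/(6LEI) = 462.1/EI
  span YZ: point load 88.5 at a = 5.42: Pab(L + b)/(6LEI) = 100.7/EI
  relative rotation θ_0 = (992.7 + 562.8)/EI = 1555/EI
A unit hogging moment at Y produces rotation L₁/(3EI) + L₂/(3EI) = 5.433/EI.
Slope continuity at Y: θ_0 = M_Y·5.433/EI, so M_Y = 1555/5.433 = 286.3 kN·m (hogging).
Span XY, ΣM about X with M_Y applied at Y: R_Y^{XY}·9.8 = 996.3 + 286.3, so R_Y^{XY} = 130.9 kN and R_X = 162.8 − 130.9 = 31.92 kN.
Span YZ, ΣM about Z: R_Y^{YZ}·6.5 = 664.3 + 286.3, so R_Y^{YZ} = 146.2 kN and R_Z = 263.5 − 146.2 = 117.3 kN.
R_Y = 130.9 + 146.2 = 277.1 kN.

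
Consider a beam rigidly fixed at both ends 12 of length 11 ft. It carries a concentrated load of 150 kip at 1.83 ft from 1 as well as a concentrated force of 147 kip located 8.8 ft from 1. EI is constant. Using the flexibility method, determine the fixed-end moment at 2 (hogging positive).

Take the two fixed-end moments M_1, M_2 as redundants; the released structure is the simple span 12.
On the primary (simply-supported) span, the end slopes from the loading are:
  at 1: point load 150 at a = 1.83: Pab(L + b)/(6LEI) = 769.3/EI
  at 2: point load 150 at a = 1.83: Pab(L + a)/(6LEI) = 489.3/EI
  at 1: point load 147 at a = 8.8: Pab(L + b)/(6LEI) = 569.2/EI
  at 2: point load 147 at a = 8.8: Pab(L + a)/(6LEI) = 853.8/EI
  θ_10 = 1338/EI,  θ_20 = 1343/EI
Flexibility coefficients: a unit moment at one end gives L/(3EI) there and L/(6EI) at the far end, so f₁₁ = f₂₂ = 3.667/EI and f₁₂ = f₂₁ = 1.833/EI.
Compatibility — zero rotation at each built-in end:
  3.667 M_1 + 1.833 M_2 = 1338
  1.833 M_1 + 3.667 M_2 = 1343
Solving the pair gives M_1 = 242.5 kip·ft and M_2 = 245 kip·ft (hogging).

M_2 = 245 kip·ft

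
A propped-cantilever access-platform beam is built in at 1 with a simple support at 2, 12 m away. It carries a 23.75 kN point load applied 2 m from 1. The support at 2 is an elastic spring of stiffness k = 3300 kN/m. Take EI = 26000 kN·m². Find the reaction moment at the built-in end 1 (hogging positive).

M_1 = 36.44 kN·m

Release the roller at 2. Primary structure: cantilever fixed at 1.
Free-end deflection of the primary structure under the applied loading (downward +):
  point load 23.75 at a = 2: Pa²(3L − a)/(6EI) = 538.3/EI
Flexibility coefficient — unit upward force at 2: δ_{22} = L³/(3EI) = 576/EI.
With EI = 26000 kN·m²: δ_0 = 0.020705 m and δ_{22} = 0.022154 m/kN.
Compatibility — the spring shortens by R_2/k under the reaction it provides: δ_0 − R_2·δ_{22} = R_2/k. With 1/k = 0.000303 m/kN, R_2 = δ_0 / (δ_{22} + 1/k) = 0.020705 / (0.022154 + 0.000303) = 0.922 kN.
Moment equilibrium about 1: M_1 = Σ(load moments about 1) − R_2·L = 47.5 − 0.922×12 = 36.44 kN·m.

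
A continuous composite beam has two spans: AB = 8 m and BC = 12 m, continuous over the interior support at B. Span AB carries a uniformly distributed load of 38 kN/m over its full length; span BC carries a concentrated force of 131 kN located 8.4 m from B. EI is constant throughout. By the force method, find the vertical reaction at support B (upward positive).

Take M_B as the redundant. Released structure: two simple spans AB and BC with a hinge at B.
End slopes at the hinge B, treating each span as simply supported:
  span AB: UDL 38: wL³/(24EI) = 810.7/EI
  span BC: point load 131 at a = 8.4: Pab(L + b)/(6LEI) = 858.3/EI
  relative rotation θ_0 = (810.7 + 858.3)/EI = 1669/EI
A unit hogging moment at B produces rotation L₁/(3EI) + L₂/(3EI) = 6.667/EI.
Slope continuity at B: θ_0 = M_B·6.667/EI, so M_B = 1669/6.667 = 250.3 kN·m (hogging).
Span AB, ΣM about A with M_B applied at B: R_B^{AB}·8 = 1216 + 250.3, so R_B^{AB} = 183.3 kN and R_A = 304 − 183.3 = 120.7 kN.
Span BC, ΣM about C: R_B^{BC}·12 = 471.6 + 250.3, so R_B^{BC} = 60.16 kN and R_C = 131 − 60.16 = 70.84 kN.
R_B = 183.3 + 60.16 = 243.5 kN.

R_B = 243.5 kN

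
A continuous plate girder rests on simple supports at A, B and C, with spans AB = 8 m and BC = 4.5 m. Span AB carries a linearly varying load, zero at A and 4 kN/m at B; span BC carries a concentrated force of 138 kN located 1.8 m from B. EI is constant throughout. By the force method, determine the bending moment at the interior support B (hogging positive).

Release continuity at B by inserting a hinge; the redundant is the internal moment M_B. The primary structure is two simply-supported spans AB and BC.
Discontinuity in slope at B on the released structure — sum the simple-span end rotations:
  span AB: triangular load, peak 4: w₀L³/(45EI) = 45.51/EI
  span BC: point load 138 at a = 1.8: Pab(L + b)/(6LEI) = 178.8/EI
  relative rotation θ_0 = (45.51 + 178.8)/EI = 224.4/EI
A unit hogging moment at B produces rotation L₁/(3EI) + L₂/(3EI) = 4.167/EI.
Slope continuity at B: θ_0 = M_B·4.167/EI, so M_B = 224.4/4.167 = 53.85 kN·m (hogging).

M_B = 53.85 kN·m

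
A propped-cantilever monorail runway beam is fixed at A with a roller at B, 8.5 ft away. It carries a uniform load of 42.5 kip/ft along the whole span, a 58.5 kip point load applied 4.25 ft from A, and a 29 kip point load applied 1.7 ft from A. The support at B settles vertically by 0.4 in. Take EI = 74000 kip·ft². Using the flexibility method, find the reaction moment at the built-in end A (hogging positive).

M_A = 615 kip·ft

Take the reaction at B as the redundant and release it; the primary structure is a cantilever fixed at A.
Free-end deflection of the primary structure under the applied loading (downward +):
  UDL 42.5: wL⁴/(8EI) = 27732/EI
  point load 58.5 at a = 4.25: Pa²(3L − a)/(6EI) = 3742/EI
  point load 29 at a = 1.7: Pa²(3L − a)/(6EI) = 332.4/EI
  δ_0 = 31806/EI
Flexibility coefficient — unit upward force at B: δ_{BB} = L³/(3EI) = 204.7/EI.
With EI = 74000 kip·ft²: δ_0 = 0.42982 ft and δ_{BB} = 0.002766 ft/kip.
Compatibility — the beam at B must follow the support down by 0.03333 ft: δ_0 − R_B·δ_{BB} = 0.03333, so R_B = (0.42982 − 0.03333)/0.002766 = 143.3 kip.
Moment equilibrium about A: M_A = Σ(load moments about A) − R_B·L = 1833 − 143.3×8.5 = 615 kip·ft.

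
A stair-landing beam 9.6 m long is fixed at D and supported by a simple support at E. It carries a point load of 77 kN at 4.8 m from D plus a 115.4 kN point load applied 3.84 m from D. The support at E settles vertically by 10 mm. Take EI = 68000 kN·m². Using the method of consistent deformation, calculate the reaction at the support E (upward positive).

Take the reaction at E as the redundant and release it; the primary structure is a cantilever fixed at D.
Free-end deflection of the primary structure under the applied loading (downward +):
  point load 77 at a = 4.8: Pa²(3L − a)/(6EI) = 7096/EI
  point load 115.4 at a = 3.84: Pa²(3L − a)/(6EI) = 7079/EI
  δ_0 = 14175/EI
Tip deflection under a unit load at E: L³/(3EI) = 294.9/EI.
With EI = 68000 kN·m²: δ_0 = 0.20846 m and δ_{EE} = 0.004337 m/kN.
Compatibility — the beam at E must follow the support down by 0.01 m: δ_0 − R_E·δ_{EE} = 0.01, so R_E = (0.20846 − 0.01)/0.004337 = 45.76 kN.

R_E = 45.76 kN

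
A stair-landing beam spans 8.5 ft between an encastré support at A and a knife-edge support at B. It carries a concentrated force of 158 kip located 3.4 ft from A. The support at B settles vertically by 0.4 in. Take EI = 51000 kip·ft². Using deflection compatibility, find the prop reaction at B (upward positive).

Remove the prop at B; the released (primary) structure is a cantilever built in at A.
Primary-structure tip deflection at B by superposition:
  point load 158 at a = 3.4: Pa²(3L − a)/(6EI) = 6728/EI
Flexibility coefficient — unit upward force at B: δ_{BB} = L³/(3EI) = 204.7/EI.
With EI = 51000 kip·ft²: δ_0 = 0.13191 ft and δ_{BB} = 0.004014 ft/kip.
Compatibility — the beam at B must follow the support down by 0.03333 ft: δ_0 − R_B·δ_{BB} = 0.03333, so R_B = (0.13191 − 0.03333)/0.004014 = 24.56 kip.

R_B = 24.56 kip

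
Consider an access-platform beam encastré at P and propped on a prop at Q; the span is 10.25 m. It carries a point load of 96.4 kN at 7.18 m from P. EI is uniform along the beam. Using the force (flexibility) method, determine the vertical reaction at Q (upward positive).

Take the reaction at Q as the redundant and release it; the primary structure is a cantilever fixed at P.
Deflection at Q on the released cantilever, summing each load's contribution:
  point load 96.4 at a = 7.18: Pa²(3L − a)/(6EI) = 19522/EI
Flexibility coefficient — unit upward force at Q: δ_{QQ} = L³/(3EI) = 359/EI.
Compatibility at Q: δ_0 − R_Q·δ_{QQ} = 0, so R_Q = 19522/359 = 54.39 kN.

R_Q = 54.39 kN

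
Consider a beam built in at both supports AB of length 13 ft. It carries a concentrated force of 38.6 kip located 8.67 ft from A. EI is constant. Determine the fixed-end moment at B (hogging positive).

M_B = 74.34 kip·ft

Take the two fixed-end moments M_A, M_B as redundants; the released structure is the simple span AB.
End rotations of the released simple span under the applied load (×1/EI):
  at A: point load 38.6 at a = 8.67: Pab(L + b)/(6LEI) = 322/EI
  at B: point load 38.6 at a = 8.67: Pab(L + a)/(6LEI) = 402.6/EI
  θ_A0 = 322/EI,  θ_B0 = 402.6/EI
Flexibility coefficients: a unit moment at one end gives L/(3EI) there and L/(6EI) at the far end, so f₁₁ = f₂₂ = 4.333/EI and f₁₂ = f₂₁ = 2.167/EI.
Compatibility — zero rotation at each built-in end:
  4.333 M_A + 2.167 M_B = 322
  2.167 M_A + 4.333 M_B = 402.6
Solving the pair gives M_A = 37.13 kip·ft and M_B = 74.34 kip·ft (hogging).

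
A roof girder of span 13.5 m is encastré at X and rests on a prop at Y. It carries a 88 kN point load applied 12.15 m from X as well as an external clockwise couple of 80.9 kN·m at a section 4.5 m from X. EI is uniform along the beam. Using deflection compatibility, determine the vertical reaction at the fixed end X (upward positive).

Release the roller at Y. Primary structure: cantilever fixed at X.
Downward deflection at the released point Y due to the loads:
  point load 88 at a = 12.15: Pa²(3L − a)/(6EI) = 61381/EI
  clockwise couple 80.9 at a = 4.5: M₀a(2L − a)/(2EI) = 4096/EI
  δ_0 = 65477/EI
Flexibility coefficient — unit upward force at Y: δ_{YY} = L³/(3EI) = 820.1/EI.
The prop prevents deflection at Y: R_Y = δ_0/δ_{YY} = 65477/820.1 = 79.84 kN.
Vertical equilibrium: R_X = ΣP − R_Y = 88 − 79.84 = 8.162 kN.

R_X = 8.162 kN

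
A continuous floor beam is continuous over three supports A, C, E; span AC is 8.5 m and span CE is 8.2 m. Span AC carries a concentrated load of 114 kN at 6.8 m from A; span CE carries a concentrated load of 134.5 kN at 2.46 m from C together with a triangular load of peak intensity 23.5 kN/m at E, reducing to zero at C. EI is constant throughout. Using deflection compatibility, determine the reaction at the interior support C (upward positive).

R_C = 268.5 kN

Release continuity at C by inserting a hinge; the redundant is the internal moment M_C. The primary structure is two simply-supported spans AC and CE.
End slopes at the hinge C, treating each span as simply supported:
  span AC: point load 114 at a = 6.8: Pab(L + a)/(6LEI) = 395.4/EI
  span CE: point load 134.5 at a = 2.46: Pab(L + b)/(6LEI) = 538.1/EI
  span CE: triangular load, peak 23.5: 7w₀L³/(360EI) = 251.9/EI
  relative rotation θ_0 = (395.4 + 790)/EI = 1185/EI
A unit hogging moment at C produces rotation L₁/(3EI) + L₂/(3EI) = 5.567/EI.
Compatibility: M_C·(L₁+L₂)/(3EI) = θ_0, giving M_C = 212.9 kN·m (hogging).
Span AC, ΣM about A with M_C applied at C: R_C^{AC}·8.5 = 775.2 + 212.9, so R_C^{AC} = 116.3 kN and R_A = 114 − 116.3 = -2.253 kN.
Span CE, ΣM about E: R_C^{CE}·8.2 = 1035 + 212.9, so R_C^{CE} = 152.2 kN and R_E = 230.8 − 152.2 = 78.61 kN.
R_C = 116.3 + 152.2 = 268.5 kN.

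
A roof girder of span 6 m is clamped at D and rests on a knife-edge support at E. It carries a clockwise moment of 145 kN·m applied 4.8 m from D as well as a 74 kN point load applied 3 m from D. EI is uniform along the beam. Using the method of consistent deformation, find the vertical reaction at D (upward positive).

R_D = 16.07 kN

Choose R_E as the redundant. The primary structure is the cantilever fixed at D.
Free-end deflection of the primary structure under the applied loading (downward +):
  clockwise couple 145 at a = 4.8: M₀a(2L − a)/(2EI) = 2506/EI
  point load 74 at a = 3: Pa²(3L − a)/(6EI) = 1665/EI
  δ_0 = 4171/EI
Flexibility coefficient — unit upward force at E: δ_{EE} = L³/(3EI) = 72/EI.
The prop prevents deflection at E: R_E = δ_0/δ_{EE} = 4171/72 = 57.92 kN.
Vertical equilibrium: R_D = ΣP − R_E = 74 − 57.92 = 16.07 kN.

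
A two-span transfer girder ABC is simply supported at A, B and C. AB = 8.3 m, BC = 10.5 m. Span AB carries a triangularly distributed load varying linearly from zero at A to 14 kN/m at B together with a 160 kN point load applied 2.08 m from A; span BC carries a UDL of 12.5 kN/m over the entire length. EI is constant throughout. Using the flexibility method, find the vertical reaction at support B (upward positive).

R_B = 186.2 kN

Take M_B as the redundant. Released structure: two simple spans AB and BC with a hinge at B.
Discontinuity in slope at B on the released structure — sum the simple-span end rotations:
  span AB: triangular load, peak 14: w₀L³/(45EI) = 177.9/EI
  span AB: point load 160 at a = 2.08: Pab(L + a)/(6LEI) = 431.5/EI
  span BC: UDL 12.5: wL³/(24EI) = 602.9/EI
  relative rotation θ_0 = (609.4 + 602.9)/EI = 1212/EI
A unit hogging moment at B produces rotation L₁/(3EI) + L₂/(3EI) = 6.267/EI.
Slope continuity at B: θ_0 = M_B·6.267/EI, so M_B = 1212/6.267 = 193.4 kN·m (hogging).
Span AB, ΣM about A with M_B applied at B: R_B^{AB}·8.3 = 654.3 + 193.4, so R_B^{AB} = 102.1 kN and R_A = 218.1 − 102.1 = 116 kN.
Span BC, ΣM about C: R_B^{BC}·10.5 = 689.1 + 193.4, so R_B^{BC} = 84.05 kN and R_C = 131.2 − 84.05 = 47.2 kN.
R_B = 102.1 + 84.05 = 186.2 kN.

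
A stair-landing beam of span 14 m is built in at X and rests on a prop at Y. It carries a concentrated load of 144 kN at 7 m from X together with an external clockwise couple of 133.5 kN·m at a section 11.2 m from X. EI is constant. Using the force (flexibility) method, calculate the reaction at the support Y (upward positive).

Release the roller at Y. Primary structure: cantilever fixed at X.
Primary-structure tip deflection at Y by superposition:
  point load 144 at a = 7: Pa²(3L − a)/(6EI) = 41160/EI
  clockwise couple 133.5 at a = 11.2: M₀a(2L − a)/(2EI) = 12560/EI
  δ_0 = 53720/EI
Tip deflection under a unit load at Y: L³/(3EI) = 914.7/EI.
Compatibility at Y: δ_0 − R_Y·δ_{YY} = 0, so R_Y = 53720/914.7 = 58.73 kN.

R_Y = 58.73 kN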